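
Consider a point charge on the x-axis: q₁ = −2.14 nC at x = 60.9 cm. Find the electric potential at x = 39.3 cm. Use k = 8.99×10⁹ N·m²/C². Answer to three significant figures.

-89.1 V

The total potential is the scalar sum of each charge's contribution, V = Σ kqᵢ/rᵢ.
V = k[(-2.14×10⁻⁹)/(0.216)] = -89.1 V.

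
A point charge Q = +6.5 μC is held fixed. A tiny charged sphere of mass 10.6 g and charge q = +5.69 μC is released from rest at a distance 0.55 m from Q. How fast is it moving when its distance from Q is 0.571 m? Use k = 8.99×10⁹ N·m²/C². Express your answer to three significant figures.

2.05 m/s

Only the electrostatic force acts, so mechanical energy is conserved: ½mv² = U₁ − U₂ = kQq(1/r₁ − 1/r₂).
U₁ − U₂ = (8.99×10⁹ N·m²/C²)(6.50×10⁻⁶ C)(5.69×10⁻⁶ C)(1/0.550 − 1/0.571) = 0.0222 J.
v = √(2·0.0222/0.0106) = 2.05 m/s.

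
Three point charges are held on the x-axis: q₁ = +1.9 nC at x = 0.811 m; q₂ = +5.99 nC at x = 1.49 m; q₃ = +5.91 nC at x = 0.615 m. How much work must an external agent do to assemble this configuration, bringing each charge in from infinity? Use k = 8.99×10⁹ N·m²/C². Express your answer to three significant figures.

1.03×10⁻⁶ J

The work to assemble the configuration equals its total potential energy, U = Σ kqᵢqⱼ/rᵢⱼ over all pairs.
Pair separations: r₁₂ = 0.679 m, r₁₃ = 0.196 m, r₂₃ = 0.875 m.
U = (1.51×10⁻⁷) + (5.15×10⁻⁷) + (3.64×10⁻⁷) = 1.03×10⁻⁶ J.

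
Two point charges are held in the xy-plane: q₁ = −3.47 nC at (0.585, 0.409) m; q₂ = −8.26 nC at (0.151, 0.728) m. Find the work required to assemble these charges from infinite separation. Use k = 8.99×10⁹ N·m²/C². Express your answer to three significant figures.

The assembly work is the sum of pairwise potential energies, U = Σ_{i<j} kqᵢqⱼ/rᵢⱼ.
Pair separations: r₁₂ = 0.539 m.
U = (4.78×10⁻⁷) = 4.78×10⁻⁷ J.

4.78×10⁻⁷ J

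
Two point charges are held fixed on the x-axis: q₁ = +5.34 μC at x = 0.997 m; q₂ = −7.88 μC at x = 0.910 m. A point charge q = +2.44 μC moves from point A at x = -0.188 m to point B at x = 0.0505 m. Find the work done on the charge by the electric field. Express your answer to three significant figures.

0.0188 J

The work done by the electric force is W_field = −ΔU = −q(V_B − V_A) = q(V_A − V_B).
At A: distances to the source charges are 1.19 m, 1.10 m; V_A = Σ kqᵢ/rᵢ = -2.40×10⁴ V.
At B: distances to the source charges are 0.947 m, 0.860 m; V_B = Σ kqᵢ/rᵢ = -3.17×10⁴ V.
ΔV = V_B − V_A = -7690 V.
W_field = −qΔV = −(2.44×10⁻⁶ C)(-7690 V) = 0.0188 J.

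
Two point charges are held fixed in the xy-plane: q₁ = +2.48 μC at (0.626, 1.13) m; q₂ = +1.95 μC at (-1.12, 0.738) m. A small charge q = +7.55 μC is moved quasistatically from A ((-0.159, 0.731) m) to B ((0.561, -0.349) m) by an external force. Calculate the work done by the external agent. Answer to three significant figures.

For quasistatic motion the external work equals the change in potential energy: W_ext = qΔV = q(V_B − V_A).
At A: distances to the source charges are 0.881 m, 0.961 m; V_A = Σ kqᵢ/rᵢ = 4.36×10⁴ V.
At B: distances to the source charges are 1.48 m, 2.00 m; V_B = Σ kqᵢ/rᵢ = 2.38×10⁴ V.
ΔV = V_B − V_A = -1.97×10⁴ V.
W_ext = qΔV = (7.55×10⁻⁶ C)(-1.97×10⁴ V) = -0.149 J.

-0.149 J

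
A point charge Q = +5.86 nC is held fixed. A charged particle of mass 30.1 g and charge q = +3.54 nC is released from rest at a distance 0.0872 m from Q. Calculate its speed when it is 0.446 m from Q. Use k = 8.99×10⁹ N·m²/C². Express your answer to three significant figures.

Only the electrostatic force acts, so mechanical energy is conserved: ½mv² = U₁ − U₂ = kQq(1/r₁ − 1/r₂).
U₁ − U₂ = (8.99×10⁹ N·m²/C²)(5.86×10⁻⁹ C)(3.54×10⁻⁹ C)(1/0.0872 − 1/0.446) = 1.72×10⁻⁶ J.
v = √(2·1.72×10⁻⁶/0.0301) = 0.0107 m/s.

0.0107 m/s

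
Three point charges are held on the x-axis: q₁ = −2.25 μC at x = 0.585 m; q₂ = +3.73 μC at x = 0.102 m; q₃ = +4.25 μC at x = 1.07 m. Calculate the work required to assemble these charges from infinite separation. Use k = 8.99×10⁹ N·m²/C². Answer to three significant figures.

The work to assemble the configuration equals its total potential energy, U = Σ kqᵢqⱼ/rᵢⱼ over all pairs.
Pair separations: r₁₂ = 0.483 m, r₁₃ = 0.485 m, r₂₃ = 0.968 m.
U = (-0.156) + (-0.177) + (0.147) = -0.186 J.

-0.186 J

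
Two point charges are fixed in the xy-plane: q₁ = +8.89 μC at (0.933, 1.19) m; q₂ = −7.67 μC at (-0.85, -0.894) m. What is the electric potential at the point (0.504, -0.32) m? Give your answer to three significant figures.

Electric potential is a scalar, so the contributions from each charge add algebraically: V = Σ kqᵢ/rᵢ.
Distances from the field point to each charge: r₁ = 1.57 m, r₂ = 1.47 m.
V = k[(8.89×10⁻⁶)/(1.57) + (-7.67×10⁻⁶)/(1.47)] = 4030 V.

4030 V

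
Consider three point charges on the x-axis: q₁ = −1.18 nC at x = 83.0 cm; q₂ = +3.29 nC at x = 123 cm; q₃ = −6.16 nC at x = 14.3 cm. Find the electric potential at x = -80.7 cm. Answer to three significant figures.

Electric potential is a scalar, so the contributions from each charge add algebraically: V = Σ kqᵢ/rᵢ.
Distances from the field point to each charge: r₁ = 1.64 m, r₂ = 2.04 m, r₃ = 0.950 m.
V = k[(-1.18×10⁻⁹)/(1.64) + (3.29×10⁻⁹)/(2.04) + (-6.16×10⁻⁹)/(0.950)] = -50.3 V.

-50.3 V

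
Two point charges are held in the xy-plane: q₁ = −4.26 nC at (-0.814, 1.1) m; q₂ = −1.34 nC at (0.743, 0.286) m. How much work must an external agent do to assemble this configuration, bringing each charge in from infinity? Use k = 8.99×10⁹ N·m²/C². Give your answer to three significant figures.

2.92×10⁻⁸ J

The work to assemble the configuration equals its total potential energy, U = Σ kqᵢqⱼ/rᵢⱼ over all pairs.
Pair separations: r₁₂ = 1.76 m.
U = (2.92×10⁻⁸) = 2.92×10⁻⁸ J.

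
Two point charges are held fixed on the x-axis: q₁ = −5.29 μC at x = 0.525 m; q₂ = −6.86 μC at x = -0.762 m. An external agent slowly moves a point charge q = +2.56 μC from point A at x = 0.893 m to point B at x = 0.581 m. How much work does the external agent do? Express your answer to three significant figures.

For quasistatic motion the external work equals the change in potential energy: W_ext = qΔV = q(V_B − V_A).
At A: distances to the source charges are 0.368 m, 1.66 m; V_A = Σ kqᵢ/rᵢ = -1.66×10⁵ V.
At B: distances to the source charges are 0.0560 m, 1.34 m; V_B = Σ kqᵢ/rᵢ = -8.95×10⁵ V.
ΔV = V_B − V_A = -7.29×10⁵ V.
W_ext = qΔV = (2.56×10⁻⁶ C)(-7.29×10⁵ V) = -1.87 J.

-1.87 J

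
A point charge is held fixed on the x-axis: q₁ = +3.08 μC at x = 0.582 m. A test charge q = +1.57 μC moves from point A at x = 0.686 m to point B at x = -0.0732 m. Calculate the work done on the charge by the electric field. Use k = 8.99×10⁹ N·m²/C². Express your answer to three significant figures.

The work done by the electric force is W_field = −ΔU = −q(V_B − V_A) = q(V_A − V_B).
At A: distance to the source charge is 0.104 m; V_A = kq₁/r = 2.66×10⁵ V.
At B: distance to the source charge is 0.655 m; V_B = kq₁/r = 4.23×10⁴ V.
ΔV = V_B − V_A = -2.24×10⁵ V.
W_field = −qΔV = −(1.57×10⁻⁶ C)(-2.24×10⁵ V) = 0.352 J.

0.352 J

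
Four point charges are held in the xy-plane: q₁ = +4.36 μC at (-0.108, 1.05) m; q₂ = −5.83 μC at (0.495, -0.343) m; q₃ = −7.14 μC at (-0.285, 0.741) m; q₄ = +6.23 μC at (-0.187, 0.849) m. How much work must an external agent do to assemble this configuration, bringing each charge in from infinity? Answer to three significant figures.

-2.51 J

The assembly work is the sum of pairwise potential energies, U = Σ_{i<j} kqᵢqⱼ/rᵢⱼ.
Pair separations: r₁₂ = 1.52 m, r₁₃ = 0.356 m, r₁₄ = 0.216 m, r₂₃ = 1.34 m, r₂₄ = 1.37 m, r₃₄ = 0.146 m.
Summing all 6 pair terms gives U = -2.51 J.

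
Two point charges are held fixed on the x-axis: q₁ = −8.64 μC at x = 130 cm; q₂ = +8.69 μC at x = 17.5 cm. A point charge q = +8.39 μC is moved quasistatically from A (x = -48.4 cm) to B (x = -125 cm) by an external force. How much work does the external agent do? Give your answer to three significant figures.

For quasistatic motion the external work equals the change in potential energy: W_ext = qΔV = q(V_B − V_A).
At A: distances to the source charges are 1.78 m, 0.659 m; V_A = Σ kqᵢ/rᵢ = 7.50×10⁴ V.
At B: distances to the source charges are 2.55 m, 1.43 m; V_B = Σ kqᵢ/rᵢ = 2.44×10⁴ V.
ΔV = V_B − V_A = -5.06×10⁴ V.
W_ext = qΔV = (8.39×10⁻⁶ C)(-5.06×10⁴ V) = -0.425 J.

-0.425 J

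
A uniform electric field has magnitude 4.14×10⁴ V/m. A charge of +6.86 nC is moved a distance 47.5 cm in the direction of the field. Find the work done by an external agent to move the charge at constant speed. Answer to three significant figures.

The potential change for a displacement 47.5 cm in the direction of the field is ΔV = −Ed = -1.97×10⁴ V.
W_ext = qΔV = -1.35×10⁻⁴ J.

-1.35×10⁻⁴ J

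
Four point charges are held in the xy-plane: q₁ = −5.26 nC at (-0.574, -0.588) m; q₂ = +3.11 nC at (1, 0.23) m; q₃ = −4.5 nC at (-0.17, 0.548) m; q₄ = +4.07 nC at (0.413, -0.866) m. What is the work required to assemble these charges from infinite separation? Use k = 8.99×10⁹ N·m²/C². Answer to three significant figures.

The assembly work is the sum of pairwise potential energies, U = Σ_{i<j} kqᵢqⱼ/rᵢⱼ.
Pair separations: r₁₂ = 1.77 m, r₁₃ = 1.21 m, r₁₄ = 1.03 m, r₂₃ = 1.21 m, r₂₄ = 1.24 m, r₃₄ = 1.53 m.
Summing all 6 pair terms gives U = -2.14×10⁻⁷ J.

-2.14×10⁻⁷ J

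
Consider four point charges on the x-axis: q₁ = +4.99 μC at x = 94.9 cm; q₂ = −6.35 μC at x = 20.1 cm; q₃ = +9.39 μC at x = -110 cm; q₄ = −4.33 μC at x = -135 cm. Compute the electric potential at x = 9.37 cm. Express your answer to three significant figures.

-4.36×10⁵ V

Electric potential is a scalar, so the contributions from each charge add algebraically: V = Σ kqᵢ/rᵢ.
Distances from the field point to each charge: r₁ = 0.855 m, r₂ = 0.107 m, r₃ = 1.19 m, r₄ = 1.44 m.
V = k[(4.99×10⁻⁶)/(0.855) + (-6.35×10⁻⁶)/(0.107) + (9.39×10⁻⁶)/(1.19) + (-4.33×10⁻⁶)/(1.44)] = -4.36×10⁵ V.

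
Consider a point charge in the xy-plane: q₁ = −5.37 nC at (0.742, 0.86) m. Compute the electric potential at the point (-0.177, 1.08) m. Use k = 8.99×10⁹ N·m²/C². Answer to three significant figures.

The total potential is the scalar sum of each charge's contribution, V = Σ kqᵢ/rᵢ.
Distances from the field point to each charge: r₁ = 0.945 m.
V = k[(-5.37×10⁻⁹)/(0.945)] = -51.1 V.

-51.1 V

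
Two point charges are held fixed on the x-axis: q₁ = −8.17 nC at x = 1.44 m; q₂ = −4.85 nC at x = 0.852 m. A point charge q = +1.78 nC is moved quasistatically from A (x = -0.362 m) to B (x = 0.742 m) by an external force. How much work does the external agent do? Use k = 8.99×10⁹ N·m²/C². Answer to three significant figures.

-7.56×10⁻⁷ J

For quasistatic motion the external work equals the change in potential energy: W_ext = qΔV = q(V_B − V_A).
At A: distances to the source charges are 1.80 m, 1.21 m; V_A = Σ kqᵢ/rᵢ = -76.7 V.
At B: distances to the source charges are 0.698 m, 0.110 m; V_B = Σ kqᵢ/rᵢ = -502 V.
ΔV = V_B − V_A = -425 V.
W_ext = qΔV = (1.78×10⁻⁹ C)(-425 V) = -7.56×10⁻⁷ J.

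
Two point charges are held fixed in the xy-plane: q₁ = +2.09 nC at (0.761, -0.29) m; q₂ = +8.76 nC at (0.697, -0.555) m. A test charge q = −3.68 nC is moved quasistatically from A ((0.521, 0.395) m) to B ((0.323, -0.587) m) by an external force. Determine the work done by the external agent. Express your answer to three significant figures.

-5.08×10⁻⁷ J

For quasistatic motion the external work equals the change in potential energy: W_ext = qΔV = q(V_B − V_A).
At A: distances to the source charges are 0.726 m, 0.966 m; V_A = Σ kqᵢ/rᵢ = 107 V.
At B: distances to the source charges are 0.529 m, 0.375 m; V_B = Σ kqᵢ/rᵢ = 245 V.
ΔV = V_B − V_A = 138 V.
W_ext = qΔV = (-3.68×10⁻⁹ C)(138 V) = -5.08×10⁻⁷ J.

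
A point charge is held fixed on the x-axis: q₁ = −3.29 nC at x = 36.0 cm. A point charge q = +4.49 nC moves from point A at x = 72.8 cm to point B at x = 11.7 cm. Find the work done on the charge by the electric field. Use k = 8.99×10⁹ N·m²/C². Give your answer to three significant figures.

The work done by the electric force is W_field = −ΔU = −q(V_B − V_A) = q(V_A − V_B).
At A: distance to the source charge is 0.368 m; V_A = kq₁/r = -80.4 V.
At B: distance to the source charge is 0.243 m; V_B = kq₁/r = -122 V.
ΔV = V_B − V_A = -41.3 V.
W_field = −qΔV = −(4.49×10⁻⁹ C)(-41.3 V) = 1.86×10⁻⁷ J.

1.86×10⁻⁷ J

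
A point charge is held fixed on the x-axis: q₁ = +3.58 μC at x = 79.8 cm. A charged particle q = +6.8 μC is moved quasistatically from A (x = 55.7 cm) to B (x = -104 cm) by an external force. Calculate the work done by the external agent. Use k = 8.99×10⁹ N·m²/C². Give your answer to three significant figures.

For quasistatic motion the external work equals the change in potential energy: W_ext = qΔV = q(V_B − V_A).
At A: distance to the source charge is 0.241 m; V_A = kq₁/r = 1.34×10⁵ V.
At B: distance to the source charge is 1.84 m; V_B = kq₁/r = 1.75×10⁴ V.
ΔV = V_B − V_A = -1.16×10⁵ V.
W_ext = qΔV = (6.80×10⁻⁶ C)(-1.16×10⁵ V) = -0.789 J.

-0.789 J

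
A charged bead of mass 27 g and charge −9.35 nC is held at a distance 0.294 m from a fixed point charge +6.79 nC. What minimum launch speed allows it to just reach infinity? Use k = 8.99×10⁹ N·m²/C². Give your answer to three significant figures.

To just escape, total mechanical energy must reach zero at infinity: ½mv²_min + U = 0, so ½mv²_min = −U = |kQq|/r.
|U| = |kQq|/r = (8.99×10⁹ N·m²/C²)(6.79×10⁻⁹)(9.35×10⁻⁹)/(0.294) = 1.94×10⁻⁶ J.
v_min = √(2|U|/m) = √(2·1.94×10⁻⁶/0.0270) = 0.0120 m/s.

0.0120 m/s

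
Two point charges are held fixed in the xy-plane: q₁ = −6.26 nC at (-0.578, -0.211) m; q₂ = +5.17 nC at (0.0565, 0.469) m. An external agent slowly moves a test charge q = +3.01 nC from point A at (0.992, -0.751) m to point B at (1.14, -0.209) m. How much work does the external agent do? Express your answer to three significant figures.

For quasistatic motion the external work equals the change in potential energy: W_ext = qΔV = q(V_B − V_A).
At A: distances to the source charges are 1.66 m, 1.54 m; V_A = Σ kqᵢ/rᵢ = -3.66 V.
At B: distances to the source charges are 1.72 m, 1.28 m; V_B = Σ kqᵢ/rᵢ = 3.61 V.
ΔV = V_B − V_A = 7.27 V.
W_ext = qΔV = (3.01×10⁻⁹ C)(7.27 V) = 2.19×10⁻⁸ J.

2.19×10⁻⁸ J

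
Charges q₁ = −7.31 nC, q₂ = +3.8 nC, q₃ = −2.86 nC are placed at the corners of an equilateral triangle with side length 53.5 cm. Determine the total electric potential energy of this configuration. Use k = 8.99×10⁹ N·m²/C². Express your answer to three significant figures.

-2.98×10⁻⁷ J

The assembly work is the sum of pairwise potential energies, U = Σ_{i<j} kqᵢqⱼ/rᵢⱼ.
All three pair separations equal the side length, 0.535 m.
U = (-4.67×10⁻⁷) + (3.51×10⁻⁷) + (-1.83×10⁻⁷) = -2.98×10⁻⁷ J.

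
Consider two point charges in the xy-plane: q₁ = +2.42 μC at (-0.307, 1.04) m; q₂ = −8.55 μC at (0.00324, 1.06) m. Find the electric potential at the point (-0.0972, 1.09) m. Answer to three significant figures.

The total potential is the scalar sum of each charge's contribution, V = Σ kqᵢ/rᵢ.
Distances from the field point to each charge: r₁ = 0.216 m, r₂ = 0.105 m.
V = k[(2.42×10⁻⁶)/(0.216) + (-8.55×10⁻⁶)/(0.105)] = -6.32×10⁵ V.

-6.32×10⁵ V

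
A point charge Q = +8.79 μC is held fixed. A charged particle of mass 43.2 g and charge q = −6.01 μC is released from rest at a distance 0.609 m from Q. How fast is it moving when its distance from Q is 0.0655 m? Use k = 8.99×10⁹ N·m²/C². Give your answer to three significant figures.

Only the electrostatic force acts, so mechanical energy is conserved: ½mv² = U₁ − U₂ = kQq(1/r₁ − 1/r₂).
U₁ − U₂ = (8.99×10⁹ N·m²/C²)(8.79×10⁻⁶ C)(-6.01×10⁻⁶ C)(1/0.609 − 1/0.0655) = 6.47 J.
v = √(2·6.47/0.0432) = 17.3 m/s.

17.3 m/s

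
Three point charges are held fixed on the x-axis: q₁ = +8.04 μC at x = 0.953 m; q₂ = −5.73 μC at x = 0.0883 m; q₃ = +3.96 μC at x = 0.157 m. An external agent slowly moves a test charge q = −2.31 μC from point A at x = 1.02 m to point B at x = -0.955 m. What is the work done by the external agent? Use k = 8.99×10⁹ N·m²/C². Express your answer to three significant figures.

2.41 J

For quasistatic motion the external work equals the change in potential energy: W_ext = qΔV = q(V_B − V_A).
At A: distances to the source charges are 0.0670 m, 0.932 m, 0.863 m; V_A = Σ kqᵢ/rᵢ = 1.06×10⁶ V.
At B: distances to the source charges are 1.91 m, 1.04 m, 1.11 m; V_B = Σ kqᵢ/rᵢ = 2.05×10⁴ V.
ΔV = V_B − V_A = -1.04×10⁶ V.
W_ext = qΔV = (-2.31×10⁻⁶ C)(-1.04×10⁶ V) = 2.41 J.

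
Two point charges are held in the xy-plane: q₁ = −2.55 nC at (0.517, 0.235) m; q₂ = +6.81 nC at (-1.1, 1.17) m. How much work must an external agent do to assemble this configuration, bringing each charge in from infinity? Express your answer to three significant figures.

-8.36×10⁻⁸ J

The work to assemble the configuration equals its total potential energy, U = Σ kqᵢqⱼ/rᵢⱼ over all pairs.
Pair separations: r₁₂ = 1.87 m.
U = (-8.36×10⁻⁸) = -8.36×10⁻⁸ J.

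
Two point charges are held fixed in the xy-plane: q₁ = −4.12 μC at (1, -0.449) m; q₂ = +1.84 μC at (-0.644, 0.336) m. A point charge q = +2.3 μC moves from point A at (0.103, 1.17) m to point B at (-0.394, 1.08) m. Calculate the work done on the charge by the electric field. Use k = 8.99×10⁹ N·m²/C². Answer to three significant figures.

The work done by the electric force is W_field = −ΔU = −q(V_B − V_A) = q(V_A − V_B).
At A: distances to the source charges are 1.85 m, 1.12 m; V_A = Σ kqᵢ/rᵢ = -5240 V.
At B: distances to the source charges are 2.07 m, 0.785 m; V_B = Σ kqᵢ/rᵢ = 3170 V.
ΔV = V_B − V_A = 8410 V.
W_field = −qΔV = −(2.30×10⁻⁶ C)(8410 V) = -0.0193 J.

-0.0193 J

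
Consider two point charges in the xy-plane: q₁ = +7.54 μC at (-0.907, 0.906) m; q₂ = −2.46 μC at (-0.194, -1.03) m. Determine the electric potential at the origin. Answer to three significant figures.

3.18×10⁴ V

The total potential is the scalar sum of each charge's contribution, V = Σ kqᵢ/rᵢ.
Distances from the field point to each charge: r₁ = 1.28 m, r₂ = 1.05 m.
V = k[(7.54×10⁻⁶)/(1.28) + (-2.46×10⁻⁶)/(1.05)] = 3.18×10⁴ V.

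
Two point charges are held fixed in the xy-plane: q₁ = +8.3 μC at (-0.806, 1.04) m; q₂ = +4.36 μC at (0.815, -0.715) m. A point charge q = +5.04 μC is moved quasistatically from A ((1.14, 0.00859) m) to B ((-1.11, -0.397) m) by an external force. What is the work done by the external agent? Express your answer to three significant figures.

-0.0625 J

For quasistatic motion the external work equals the change in potential energy: W_ext = qΔV = q(V_B − V_A).
At A: distances to the source charges are 2.20 m, 0.793 m; V_A = Σ kqᵢ/rᵢ = 8.33×10⁴ V.
At B: distances to the source charges are 1.47 m, 1.95 m; V_B = Σ kqᵢ/rᵢ = 7.09×10⁴ V.
ΔV = V_B − V_A = -1.24×10⁴ V.
W_ext = qΔV = (5.04×10⁻⁶ C)(-1.24×10⁴ V) = -0.0625 J.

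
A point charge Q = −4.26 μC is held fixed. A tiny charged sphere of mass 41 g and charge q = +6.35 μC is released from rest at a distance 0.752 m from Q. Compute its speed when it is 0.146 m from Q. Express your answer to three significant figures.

8.09 m/s

Only the electrostatic force acts, so mechanical energy is conserved: ½mv² = U₁ − U₂ = kQq(1/r₁ − 1/r₂).
U₁ − U₂ = (8.99×10⁹ N·m²/C²)(-4.26×10⁻⁶ C)(6.35×10⁻⁶ C)(1/0.752 − 1/0.146) = 1.34 J.
v = √(2·1.34/0.0410) = 8.09 m/s.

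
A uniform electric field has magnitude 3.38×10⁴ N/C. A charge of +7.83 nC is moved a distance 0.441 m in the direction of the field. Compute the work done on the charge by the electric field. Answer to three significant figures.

The potential change for a displacement 0.441 m in the direction of the field is ΔV = −Ed = -1.49×10⁴ V.
W_field = −qΔV = 1.17×10⁻⁴ J.

1.17×10⁻⁴ J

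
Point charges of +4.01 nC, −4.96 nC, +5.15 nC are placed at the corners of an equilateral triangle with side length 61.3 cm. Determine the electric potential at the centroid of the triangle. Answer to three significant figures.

107 V

Electric potential is a scalar, so the contributions from each charge add algebraically: V = Σ kqᵢ/rᵢ.
The distance from each vertex to the centroid is a/√3 = 0.354 m.
V = k[(4.01×10⁻⁹)/(0.354) + (-4.96×10⁻⁹)/(0.354) + (5.15×10⁻⁹)/(0.354)] = 107 V.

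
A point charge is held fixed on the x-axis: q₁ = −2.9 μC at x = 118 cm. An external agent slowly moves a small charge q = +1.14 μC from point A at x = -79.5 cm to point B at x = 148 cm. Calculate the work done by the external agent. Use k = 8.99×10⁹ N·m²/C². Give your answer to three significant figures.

For quasistatic motion the external work equals the change in potential energy: W_ext = qΔV = q(V_B − V_A).
At A: distance to the source charge is 1.98 m; V_A = kq₁/r = -1.32×10⁴ V.
At B: distance to the source charge is 0.300 m; V_B = kq₁/r = -8.69×10⁴ V.
ΔV = V_B − V_A = -7.37×10⁴ V.
W_ext = qΔV = (1.14×10⁻⁶ C)(-7.37×10⁴ V) = -0.0840 J.

-0.0840 J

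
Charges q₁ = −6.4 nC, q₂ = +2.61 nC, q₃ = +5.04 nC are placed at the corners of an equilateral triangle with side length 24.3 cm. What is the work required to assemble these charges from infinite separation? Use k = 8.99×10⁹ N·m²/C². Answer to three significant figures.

The assembly work is the sum of pairwise potential energies, U = Σ_{i<j} kqᵢqⱼ/rᵢⱼ.
All three pair separations equal the side length, 0.243 m.
U = (-6.18×10⁻⁷) + (-1.19×10⁻⁶) + (4.87×10⁻⁷) = -1.32×10⁻⁶ J.

-1.32×10⁻⁶ J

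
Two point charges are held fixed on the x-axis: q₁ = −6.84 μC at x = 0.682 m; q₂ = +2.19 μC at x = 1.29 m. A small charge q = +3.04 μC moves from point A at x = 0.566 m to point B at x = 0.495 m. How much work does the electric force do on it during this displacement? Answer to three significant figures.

The work done by the electric force is W_field = −ΔU = −q(V_B − V_A) = q(V_A − V_B).
At A: distances to the source charges are 0.116 m, 0.724 m; V_A = Σ kqᵢ/rᵢ = -5.03×10⁵ V.
At B: distances to the source charges are 0.187 m, 0.795 m; V_B = Σ kqᵢ/rᵢ = -3.04×10⁵ V.
ΔV = V_B − V_A = 1.99×10⁵ V.
W_field = −qΔV = −(3.04×10⁻⁶ C)(1.99×10⁵ V) = -0.604 J.

-0.604 J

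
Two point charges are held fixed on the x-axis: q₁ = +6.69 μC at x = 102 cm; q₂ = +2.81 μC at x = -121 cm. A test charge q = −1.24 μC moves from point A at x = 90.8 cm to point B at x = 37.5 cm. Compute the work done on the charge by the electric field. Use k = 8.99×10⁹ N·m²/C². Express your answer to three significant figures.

The work done by the electric force is W_field = −ΔU = −q(V_B − V_A) = q(V_A − V_B).
At A: distances to the source charges are 0.112 m, 2.12 m; V_A = Σ kqᵢ/rᵢ = 5.49×10⁵ V.
At B: distances to the source charges are 0.645 m, 1.58 m; V_B = Σ kqᵢ/rᵢ = 1.09×10⁵ V.
ΔV = V_B − V_A = -4.40×10⁵ V.
W_field = −qΔV = −(-1.24×10⁻⁶ C)(-4.40×10⁵ V) = -0.545 J.

-0.545 J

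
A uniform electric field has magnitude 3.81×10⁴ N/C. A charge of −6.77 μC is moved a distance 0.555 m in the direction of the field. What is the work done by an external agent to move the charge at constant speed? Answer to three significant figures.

The potential change for a displacement 0.555 m in the direction of the field is ΔV = −Ed = -2.11×10⁴ V.
W_ext = qΔV = 0.143 J.

0.143 J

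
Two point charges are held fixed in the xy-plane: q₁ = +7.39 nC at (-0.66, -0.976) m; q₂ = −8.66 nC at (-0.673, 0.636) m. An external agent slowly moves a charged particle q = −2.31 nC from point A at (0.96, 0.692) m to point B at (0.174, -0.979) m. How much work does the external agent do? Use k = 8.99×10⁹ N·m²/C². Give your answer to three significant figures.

For quasistatic motion the external work equals the change in potential energy: W_ext = qΔV = q(V_B − V_A).
At A: distances to the source charges are 2.33 m, 1.63 m; V_A = Σ kqᵢ/rᵢ = -19.1 V.
At B: distances to the source charges are 0.834 m, 1.82 m; V_B = Σ kqᵢ/rᵢ = 37.0 V.
ΔV = V_B − V_A = 56.0 V.
W_ext = qΔV = (-2.31×10⁻⁹ C)(56.0 V) = -1.29×10⁻⁷ J.

-1.29×10⁻⁷ J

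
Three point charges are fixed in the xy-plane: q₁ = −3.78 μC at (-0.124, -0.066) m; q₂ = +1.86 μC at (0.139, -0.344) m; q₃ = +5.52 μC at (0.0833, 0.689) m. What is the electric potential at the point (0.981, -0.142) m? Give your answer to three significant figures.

2.92×10⁴ V

The total potential is the scalar sum of each charge's contribution, V = Σ kqᵢ/rᵢ.
Distances from the field point to each charge: r₁ = 1.11 m, r₂ = 0.866 m, r₃ = 1.22 m.
V = k[(-3.78×10⁻⁶)/(1.11) + (1.86×10⁻⁶)/(0.866) + (5.52×10⁻⁶)/(1.22)] = 2.92×10⁴ V.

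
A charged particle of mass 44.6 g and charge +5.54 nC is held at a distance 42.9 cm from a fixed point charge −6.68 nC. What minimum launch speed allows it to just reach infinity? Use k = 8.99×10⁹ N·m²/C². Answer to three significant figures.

5.90×10⁻³ m/s

To just escape, total mechanical energy must reach zero at infinity: ½mv²_min + U = 0, so ½mv²_min = −U = |kQq|/r.
|U| = |kQq|/r = (8.99×10⁹ N·m²/C²)(6.68×10⁻⁹)(5.54×10⁻⁹)/(0.429) = 7.76×10⁻⁷ J.
v_min = √(2|U|/m) = √(2·7.76×10⁻⁷/0.0446) = 5.90×10⁻³ m/s.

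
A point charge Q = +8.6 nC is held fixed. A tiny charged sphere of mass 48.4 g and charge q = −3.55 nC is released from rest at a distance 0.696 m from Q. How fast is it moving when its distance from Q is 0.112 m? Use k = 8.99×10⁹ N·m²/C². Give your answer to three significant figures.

9.22×10⁻³ m/s

Only the electrostatic force acts, so mechanical energy is conserved: ½mv² = U₁ − U₂ = kQq(1/r₁ − 1/r₂).
U₁ − U₂ = (8.99×10⁹ N·m²/C²)(8.60×10⁻⁹ C)(-3.55×10⁻⁹ C)(1/0.696 − 1/0.112) = 2.06×10⁻⁶ J.
v = √(2·2.06×10⁻⁶/0.0484) = 9.22×10⁻³ m/s.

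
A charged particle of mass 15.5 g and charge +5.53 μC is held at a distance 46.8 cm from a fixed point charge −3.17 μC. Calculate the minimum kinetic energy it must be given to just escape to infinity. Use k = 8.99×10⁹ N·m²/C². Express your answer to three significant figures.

0.337 J

To just escape, total mechanical energy must reach zero at infinity: ½mv²_min + U = 0, so ½mv²_min = −U = |kQq|/r.
|U| = |kQq|/r = (8.99×10⁹ N·m²/C²)(3.17×10⁻⁶)(5.53×10⁻⁶)/(0.468) = 0.337 J.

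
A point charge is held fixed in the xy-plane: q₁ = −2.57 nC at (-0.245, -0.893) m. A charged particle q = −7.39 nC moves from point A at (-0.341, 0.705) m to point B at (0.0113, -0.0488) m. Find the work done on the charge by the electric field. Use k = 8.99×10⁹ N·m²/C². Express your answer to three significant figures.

-8.69×10⁻⁸ J

The work done by the electric force is W_field = −ΔU = −q(V_B − V_A) = q(V_A − V_B).
At A: distance to the source charge is 1.60 m; V_A = kq₁/r = -14.4 V.
At B: distance to the source charge is 0.882 m; V_B = kq₁/r = -26.2 V.
ΔV = V_B − V_A = -11.8 V.
W_field = −qΔV = −(-7.39×10⁻⁹ C)(-11.8 V) = -8.69×10⁻⁸ J.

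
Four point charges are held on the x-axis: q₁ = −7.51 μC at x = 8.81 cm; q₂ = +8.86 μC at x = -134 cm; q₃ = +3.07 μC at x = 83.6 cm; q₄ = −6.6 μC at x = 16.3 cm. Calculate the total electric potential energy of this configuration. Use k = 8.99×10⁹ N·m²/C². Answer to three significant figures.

4.75 J

The work to assemble the configuration equals its total potential energy, U = Σ kqᵢqⱼ/rᵢⱼ over all pairs.
Pair separations: r₁₂ = 1.43 m, r₁₃ = 0.748 m, r₁₄ = 0.0749 m, r₂₃ = 2.18 m, r₂₄ = 1.50 m, r₃₄ = 0.673 m.
Summing all 6 pair terms gives U = 4.75 J.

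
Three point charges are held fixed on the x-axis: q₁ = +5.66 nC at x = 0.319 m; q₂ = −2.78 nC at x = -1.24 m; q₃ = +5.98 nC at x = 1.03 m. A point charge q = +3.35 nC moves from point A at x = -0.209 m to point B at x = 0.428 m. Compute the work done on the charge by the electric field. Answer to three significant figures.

The work done by the electric force is W_field = −ΔU = −q(V_B − V_A) = q(V_A − V_B).
At A: distances to the source charges are 0.528 m, 1.03 m, 1.24 m; V_A = Σ kqᵢ/rᵢ = 116 V.
At B: distances to the source charges are 0.109 m, 1.67 m, 0.602 m; V_B = Σ kqᵢ/rᵢ = 541 V.
ΔV = V_B − V_A = 426 V.
W_field = −qΔV = −(3.35×10⁻⁹ C)(426 V) = -1.43×10⁻⁶ J.

-1.43×10⁻⁶ J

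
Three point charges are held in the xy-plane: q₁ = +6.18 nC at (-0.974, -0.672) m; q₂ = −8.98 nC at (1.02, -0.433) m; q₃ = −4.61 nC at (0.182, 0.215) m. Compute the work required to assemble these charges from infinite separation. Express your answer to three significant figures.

The assembly work is the sum of pairwise potential energies, U = Σ_{i<j} kqᵢqⱼ/rᵢⱼ.
Pair separations: r₁₂ = 2.01 m, r₁₃ = 1.46 m, r₂₃ = 1.06 m.
U = (-2.48×10⁻⁷) + (-1.76×10⁻⁷) + (3.51×10⁻⁷) = -7.29×10⁻⁸ J.

-7.29×10⁻⁸ J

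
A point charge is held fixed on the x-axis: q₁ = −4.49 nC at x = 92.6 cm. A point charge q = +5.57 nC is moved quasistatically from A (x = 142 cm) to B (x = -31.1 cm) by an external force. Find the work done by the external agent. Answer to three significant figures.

For quasistatic motion the external work equals the change in potential energy: W_ext = qΔV = q(V_B − V_A).
At A: distance to the source charge is 0.494 m; V_A = kq₁/r = -81.7 V.
At B: distance to the source charge is 1.24 m; V_B = kq₁/r = -32.6 V.
ΔV = V_B − V_A = 49.1 V.
W_ext = qΔV = (5.57×10⁻⁹ C)(49.1 V) = 2.73×10⁻⁷ J.

2.73×10⁻⁷ J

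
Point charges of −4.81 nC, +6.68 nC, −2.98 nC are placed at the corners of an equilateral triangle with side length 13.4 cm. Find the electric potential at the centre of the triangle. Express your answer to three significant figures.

-129 V

The total potential is the scalar sum of each charge's contribution, V = Σ kqᵢ/rᵢ.
The distance from each vertex to the centroid is a/√3 = 0.0774 m.
V = k[(-4.81×10⁻⁹)/(0.0774) + (6.68×10⁻⁹)/(0.0774) + (-2.98×10⁻⁹)/(0.0774)] = -129 V.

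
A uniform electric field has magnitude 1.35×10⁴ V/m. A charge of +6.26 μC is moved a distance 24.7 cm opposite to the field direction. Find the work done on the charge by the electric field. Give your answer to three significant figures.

-0.0209 J

The potential change for a displacement 24.7 cm opposite to the field direction is ΔV = +Ed = 3330 V.
W_field = −qΔV = -0.0209 J.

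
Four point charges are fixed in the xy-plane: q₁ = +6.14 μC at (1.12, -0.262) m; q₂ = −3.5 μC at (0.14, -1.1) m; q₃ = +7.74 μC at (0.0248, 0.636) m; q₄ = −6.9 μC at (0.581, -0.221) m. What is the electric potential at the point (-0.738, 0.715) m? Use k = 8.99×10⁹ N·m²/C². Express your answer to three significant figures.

Electric potential is a scalar, so the contributions from each charge add algebraically: V = Σ kqᵢ/rᵢ.
Distances from the field point to each charge: r₁ = 2.10 m, r₂ = 2.02 m, r₃ = 0.767 m, r₄ = 1.62 m.
V = k[(6.14×10⁻⁶)/(2.10) + (-3.50×10⁻⁶)/(2.02) + (7.74×10⁻⁶)/(0.767) + (-6.90×10⁻⁶)/(1.62)] = 6.31×10⁴ V.

6.31×10⁴ V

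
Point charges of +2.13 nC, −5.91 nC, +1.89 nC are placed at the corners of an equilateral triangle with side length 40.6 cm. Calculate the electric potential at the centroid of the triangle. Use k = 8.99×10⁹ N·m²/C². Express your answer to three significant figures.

The total potential is the scalar sum of each charge's contribution, V = Σ kqᵢ/rᵢ.
The distance from each vertex to the centroid is a/√3 = 0.234 m.
V = k[(2.13×10⁻⁹)/(0.234) + (-5.91×10⁻⁹)/(0.234) + (1.89×10⁻⁹)/(0.234)] = -72.5 V.

-72.5 V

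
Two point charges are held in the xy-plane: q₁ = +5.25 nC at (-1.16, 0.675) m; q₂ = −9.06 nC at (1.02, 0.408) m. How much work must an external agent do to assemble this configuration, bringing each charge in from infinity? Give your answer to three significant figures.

-1.95×10⁻⁷ J

The assembly work is the sum of pairwise potential energies, U = Σ_{i<j} kqᵢqⱼ/rᵢⱼ.
Pair separations: r₁₂ = 2.20 m.
U = (-1.95×10⁻⁷) = -1.95×10⁻⁷ J.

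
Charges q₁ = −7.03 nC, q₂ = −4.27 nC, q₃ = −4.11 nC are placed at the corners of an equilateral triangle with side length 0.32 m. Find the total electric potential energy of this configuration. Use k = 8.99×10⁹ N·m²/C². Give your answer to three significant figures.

2.15×10⁻⁶ J

The work to assemble the configuration equals its total potential energy, U = Σ kqᵢqⱼ/rᵢⱼ over all pairs.
All three pair separations equal the side length, 0.320 m.
U = (8.43×10⁻⁷) + (8.12×10⁻⁷) + (4.93×10⁻⁷) = 2.15×10⁻⁶ J.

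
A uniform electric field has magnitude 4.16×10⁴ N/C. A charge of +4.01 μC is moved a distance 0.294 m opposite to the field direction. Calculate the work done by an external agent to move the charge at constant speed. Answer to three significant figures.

0.0490 J

The potential change for a displacement 0.294 m opposite to the field direction is ΔV = +Ed = 1.22×10⁴ V.
W_ext = qΔV = 0.0490 J.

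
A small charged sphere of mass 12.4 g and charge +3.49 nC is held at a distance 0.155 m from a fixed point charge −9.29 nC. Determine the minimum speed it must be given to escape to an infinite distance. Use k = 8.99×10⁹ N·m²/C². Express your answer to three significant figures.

0.0174 m/s

To just escape, total mechanical energy must reach zero at infinity: ½mv²_min + U = 0, so ½mv²_min = −U = |kQq|/r.
|U| = |kQq|/r = (8.99×10⁹ N·m²/C²)(9.29×10⁻⁹)(3.49×10⁻⁹)/(0.155) = 1.88×10⁻⁶ J.
v_min = √(2|U|/m) = √(2·1.88×10⁻⁶/0.0124) = 0.0174 m/s.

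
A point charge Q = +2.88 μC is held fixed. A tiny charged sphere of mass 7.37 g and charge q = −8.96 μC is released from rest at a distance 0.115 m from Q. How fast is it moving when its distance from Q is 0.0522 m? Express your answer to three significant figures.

25.7 m/s

Only the electrostatic force acts, so mechanical energy is conserved: ½mv² = U₁ − U₂ = kQq(1/r₁ − 1/r₂).
U₁ − U₂ = (8.99×10⁹ N·m²/C²)(2.88×10⁻⁶ C)(-8.96×10⁻⁶ C)(1/0.115 − 1/0.0522) = 2.43 J.
v = √(2·2.43/7.37×10⁻³) = 25.7 m/s.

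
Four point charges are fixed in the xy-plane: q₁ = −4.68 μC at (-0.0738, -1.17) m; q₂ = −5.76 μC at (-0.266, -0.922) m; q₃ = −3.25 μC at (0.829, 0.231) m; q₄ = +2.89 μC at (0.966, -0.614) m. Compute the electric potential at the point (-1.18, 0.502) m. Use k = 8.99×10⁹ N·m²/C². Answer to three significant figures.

-5.53×10⁴ V

Electric potential is a scalar, so the contributions from each charge add algebraically: V = Σ kqᵢ/rᵢ.
Distances from the field point to each charge: r₁ = 2.00 m, r₂ = 1.69 m, r₃ = 2.03 m, r₄ = 2.42 m.
V = k[(-4.68×10⁻⁶)/(2.00) + (-5.76×10⁻⁶)/(1.69) + (-3.25×10⁻⁶)/(2.03) + (2.89×10⁻⁶)/(2.42)] = -5.53×10⁴ V.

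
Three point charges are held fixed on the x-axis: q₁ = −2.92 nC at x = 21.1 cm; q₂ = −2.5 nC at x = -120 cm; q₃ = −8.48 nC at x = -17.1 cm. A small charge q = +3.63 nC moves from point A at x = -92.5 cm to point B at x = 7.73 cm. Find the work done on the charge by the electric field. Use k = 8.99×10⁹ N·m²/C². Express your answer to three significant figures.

1.14×10⁻⁶ J

The work done by the electric force is W_field = −ΔU = −q(V_B − V_A) = q(V_A − V_B).
At A: distances to the source charges are 1.14 m, 0.275 m, 0.754 m; V_A = Σ kqᵢ/rᵢ = -206 V.
At B: distances to the source charges are 0.134 m, 1.28 m, 0.248 m; V_B = Σ kqᵢ/rᵢ = -521 V.
ΔV = V_B − V_A = -315 V.
W_field = −qΔV = −(3.63×10⁻⁹ C)(-315 V) = 1.14×10⁻⁶ J.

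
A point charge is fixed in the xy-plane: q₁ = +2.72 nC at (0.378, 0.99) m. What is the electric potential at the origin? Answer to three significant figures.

The total potential is the scalar sum of each charge's contribution, V = Σ kqᵢ/rᵢ.
Distances from the field point to each charge: r₁ = 1.06 m.
V = k[(2.72×10⁻⁹)/(1.06)] = 23.1 V.

23.1 V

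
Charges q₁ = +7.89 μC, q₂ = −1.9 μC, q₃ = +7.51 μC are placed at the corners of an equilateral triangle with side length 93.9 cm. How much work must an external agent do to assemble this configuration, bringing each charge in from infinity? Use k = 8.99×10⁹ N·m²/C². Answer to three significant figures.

The assembly work is the sum of pairwise potential energies, U = Σ_{i<j} kqᵢqⱼ/rᵢⱼ.
All three pair separations equal the side length, 0.939 m.
U = (-0.144) + (0.567) + (-0.137) = 0.287 J.

0.287 J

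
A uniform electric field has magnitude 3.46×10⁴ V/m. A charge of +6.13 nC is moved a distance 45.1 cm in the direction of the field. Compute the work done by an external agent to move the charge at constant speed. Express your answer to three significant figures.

The potential change for a displacement 45.1 cm in the direction of the field is ΔV = −Ed = -1.56×10⁴ V.
W_ext = qΔV = -9.57×10⁻⁵ J.

-9.57×10⁻⁵ J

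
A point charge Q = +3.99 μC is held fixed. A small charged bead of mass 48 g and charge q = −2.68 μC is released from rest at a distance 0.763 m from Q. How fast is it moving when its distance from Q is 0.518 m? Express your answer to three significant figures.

Only the electrostatic force acts, so mechanical energy is conserved: ½mv² = U₁ − U₂ = kQq(1/r₁ − 1/r₂).
U₁ − U₂ = (8.99×10⁹ N·m²/C²)(3.99×10⁻⁶ C)(-2.68×10⁻⁶ C)(1/0.763 − 1/0.518) = 0.0596 J.
v = √(2·0.0596/0.0480) = 1.58 m/s.

1.58 m/s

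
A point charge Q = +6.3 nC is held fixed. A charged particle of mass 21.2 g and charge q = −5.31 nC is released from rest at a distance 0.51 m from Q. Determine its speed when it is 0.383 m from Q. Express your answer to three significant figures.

Only the electrostatic force acts, so mechanical energy is conserved: ½mv² = U₁ − U₂ = kQq(1/r₁ − 1/r₂).
U₁ − U₂ = (8.99×10⁹ N·m²/C²)(6.30×10⁻⁹ C)(-5.31×10⁻⁹ C)(1/0.510 − 1/0.383) = 1.96×10⁻⁷ J.
v = √(2·1.96×10⁻⁷/0.0212) = 4.29×10⁻³ m/s.

4.29×10⁻³ m/s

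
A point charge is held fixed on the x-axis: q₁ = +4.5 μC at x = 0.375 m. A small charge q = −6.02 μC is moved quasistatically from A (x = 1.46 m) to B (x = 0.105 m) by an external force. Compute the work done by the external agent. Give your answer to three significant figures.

-0.678 J

For quasistatic motion the external work equals the change in potential energy: W_ext = qΔV = q(V_B − V_A).
At A: distance to the source charge is 1.08 m; V_A = kq₁/r = 3.73×10⁴ V.
At B: distance to the source charge is 0.270 m; V_B = kq₁/r = 1.50×10⁵ V.
ΔV = V_B − V_A = 1.13×10⁵ V.
W_ext = qΔV = (-6.02×10⁻⁶ C)(1.13×10⁵ V) = -0.678 J.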